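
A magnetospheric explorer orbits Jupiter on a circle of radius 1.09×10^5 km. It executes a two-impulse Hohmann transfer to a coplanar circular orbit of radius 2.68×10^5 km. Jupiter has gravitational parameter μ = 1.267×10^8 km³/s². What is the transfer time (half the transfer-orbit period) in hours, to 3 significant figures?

The Hohmann ellipse has a_t = (r₁ + r₂)/2 = 1.885×10^5 km.
Transfer time t = π√(a_t³/μ) = π√((1.885×10^5)³ / 1.267×10^8) = 22840 s.
Converting: 22840 s ÷ 3600 s/hour = 6.34 hours.

t = 6.34 hours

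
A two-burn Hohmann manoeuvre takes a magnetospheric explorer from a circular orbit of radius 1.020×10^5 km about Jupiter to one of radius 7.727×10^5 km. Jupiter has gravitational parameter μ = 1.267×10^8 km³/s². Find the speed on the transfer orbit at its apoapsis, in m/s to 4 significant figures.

Semi-major axis of the transfer orbit: a_t = (1.020×10^5 + 7.727×10^5)/2 = 4.3735×10^5 km.
At apoapsis, r = 7.727×10^5 km.
Applying v² = μ(2/r − 1/a_t): v = 6.184 km/s.

v = 6184 m/s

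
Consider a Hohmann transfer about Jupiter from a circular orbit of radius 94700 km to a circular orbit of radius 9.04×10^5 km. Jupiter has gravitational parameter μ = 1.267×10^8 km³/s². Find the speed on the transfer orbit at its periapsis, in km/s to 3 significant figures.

v = 49.2 km/s

The Hohmann ellipse has a_t = (r₁ + r₂)/2 = 4.9935×10^5 km.
The periapsis of the transfer ellipse is at r = 94700 km.
Applying v² = μ(2/r − 1/a_t): v = 49.21 km/s.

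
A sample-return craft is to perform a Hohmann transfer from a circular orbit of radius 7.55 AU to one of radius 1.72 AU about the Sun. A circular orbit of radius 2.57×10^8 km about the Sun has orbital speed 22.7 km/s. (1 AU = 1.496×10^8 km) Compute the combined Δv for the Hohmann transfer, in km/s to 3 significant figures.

Δv = 10.5 km/s

From the circular-orbit relation v² = μ/r at r = 2.57×10^8 km: μ = v²r = (22.7)² × 2.57×10^8 = 1.32430×10^11 km³/s².
In km: r₁ = 7.55 × 1.496×10^8 = 1.12948×10^9 km; r₂ = 1.72 × 1.496×10^8 = 2.57312×10^8 km.
The Hohmann ellipse has a_t = (r₁ + r₂)/2 = 6.93396×10^8 km.
At r₁ the circular-orbit speed is v₁ = √(μ/r₁) = 10.828 km/s.
On the transfer ellipse at r₁, vis-viva gives v_a = √[μ(2/r₁ − 1/a_t)] = 6.5962 km/s.
First burn Δv₁ = |v_a − v₁| = 4.232 km/s.
At r₂, v₂ = √(μ/r₂) = 22.686 km/s.
Transfer-orbit speed at r₂: v_p = √[μ(2/r₂ − 1/a_t)] = 28.954 km/s.
Second burn Δv₂ = |v₂ − v_p| = 6.268 km/s.
Total Δv = Δv₁ + Δv₂ = 10.50 km/s.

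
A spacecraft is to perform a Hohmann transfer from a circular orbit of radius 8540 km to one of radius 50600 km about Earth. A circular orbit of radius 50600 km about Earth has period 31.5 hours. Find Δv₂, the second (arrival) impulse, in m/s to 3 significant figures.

Δv₂ = 1300 m/s

From Kepler's third law T² = 4π²r³/μ at r = 50600 km, T = 31.5 hours = 31.5 × 3600 s = 1.134×10^5 s: μ = 4π²r³/T² = 3.97727×10^5 km³/s².
Semi-major axis of the transfer orbit: a_t = (8540 + 50600)/2 = 29570 km.
Circular speed at r = 50600 km: v_c = √(μ/r) = 2.804 km/s.
Transfer-orbit speed at the same r (vis-viva, a = a_t): v_t = √[μ(2/r − 1/a_t)] = 1.507 km/s.
Δv₂ = |v_t − v_c| = |1.507 − 2.804| = 1.297 km/s.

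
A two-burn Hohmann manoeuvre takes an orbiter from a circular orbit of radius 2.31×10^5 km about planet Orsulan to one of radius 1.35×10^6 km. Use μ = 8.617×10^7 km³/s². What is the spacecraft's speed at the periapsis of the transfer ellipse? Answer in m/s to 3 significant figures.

v = 25200 m/s

Transfer-ellipse semi-major axis a_t = (r₁ + r₂)/2 = (2.310×10^5 + 1.350×10^6)/2 = 7.905×10^5 km.
At periapsis, r = 2.310×10^5 km.
From the vis-viva equation, v = √[μ(2/r − 1/a_t)] = 25.24 km/s.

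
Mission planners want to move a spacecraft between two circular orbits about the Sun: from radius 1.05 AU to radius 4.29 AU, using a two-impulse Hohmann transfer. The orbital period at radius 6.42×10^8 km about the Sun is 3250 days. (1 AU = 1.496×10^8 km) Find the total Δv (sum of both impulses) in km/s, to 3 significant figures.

From Kepler's third law T² = 4π²r³/μ at r = 6.42×10^8 km, T = 3250 days = 3250 × 86400 s = 2.808×10^8 s: μ = 4π²r³/T² = 1.32486×10^11 km³/s².
In km: r₁ = 1.05 × 1.496×10^8 = 1.5708×10^8 km; r₂ = 4.29 × 1.496×10^8 = 6.41784×10^8 km.
The Hohmann ellipse has a_t = (r₁ + r₂)/2 = 3.99432×10^8 km.
Circular speed at r₁: v₁ = √(μ/r₁) = √(1.32486×10^11/1.5708×10^8) = 29.042 km/s.
Transfer-orbit speed at r₁ (vis-viva equation): v_p = √[μ(2/r₁ − 1/a_t)] = 36.813 km/s.
First burn Δv₁ = |v_p − v₁| = 7.771 km/s.
Circular speed at r₂: v₂ = √(μ/r₂) = 14.368 km/s.
Transfer-orbit speed at r₂: v_a = √[μ(2/r₂ − 1/a_t)] = 9.0101 km/s.
Second burn Δv₂ = |v₂ − v_a| = 5.358 km/s.
Δv = Δv₁ + Δv₂ = 7.771 + 5.358 = 13.13 km/s.

Δv = 13.1 km/s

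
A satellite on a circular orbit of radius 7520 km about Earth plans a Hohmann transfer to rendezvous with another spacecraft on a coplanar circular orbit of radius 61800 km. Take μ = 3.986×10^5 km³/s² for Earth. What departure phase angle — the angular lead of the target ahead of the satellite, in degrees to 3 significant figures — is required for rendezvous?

φ = 104°

Transfer-ellipse semi-major axis a_t = (r₁ + r₂)/2 = (7520 + 61800)/2 = 34660 km.
Transfer time t = π√(a_t³/μ) = 32109 s.
The target's mean motion on its circular orbit is ω₂ = √(μ/r₂³) = 4.1095×10^-5 rad/s.
Angle swept by the target during transfer: ω₂·t = 1.3195 rad = 75.60°.
Arrival is 180° from departure on the ellipse, so φ = 180° − 75.60° = 104°.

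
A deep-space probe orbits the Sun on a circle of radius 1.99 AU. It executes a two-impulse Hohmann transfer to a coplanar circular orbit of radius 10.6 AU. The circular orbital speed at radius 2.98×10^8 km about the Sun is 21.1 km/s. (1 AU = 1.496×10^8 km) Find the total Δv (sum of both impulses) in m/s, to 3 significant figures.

Δv = 10300 m/s

From the circular-orbit relation v² = μ/r at r = 2.98×10^8 km: μ = v²r = (21.1)² × 2.98×10^8 = 1.32673×10^11 km³/s².
In km: r₁ = 1.99 × 1.496×10^8 = 2.97704×10^8 km; r₂ = 10.6 × 1.496×10^8 = 1.58576×10^9 km.
Transfer-ellipse semi-major axis a_t = (r₁ + r₂)/2 = (2.97704×10^8 + 1.58576×10^9)/2 = 9.41732×10^8 km.
Circular speed at r₁: v₁ = √(μ/r₁) = √(1.32673×10^11/2.97704×10^8) = 21.1105 km/s.
On the transfer ellipse at r₁, vis-viva equation gives v_p = √[μ(2/r₁ − 1/a_t)] = 27.3939 km/s.
First burn Δv₁ = |v_p − v₁| = 6.283 km/s.
At r₂, v₂ = √(μ/r₂) = 9.147 km/s.
Transfer-orbit speed at r₂: v_a = √[μ(2/r₂ − 1/a_t)] = 5.143 km/s.
Second burn Δv₂ = |v₂ − v_a| = 4.004 km/s.
Total Δv = Δv₁ + Δv₂ = 10.29 km/s.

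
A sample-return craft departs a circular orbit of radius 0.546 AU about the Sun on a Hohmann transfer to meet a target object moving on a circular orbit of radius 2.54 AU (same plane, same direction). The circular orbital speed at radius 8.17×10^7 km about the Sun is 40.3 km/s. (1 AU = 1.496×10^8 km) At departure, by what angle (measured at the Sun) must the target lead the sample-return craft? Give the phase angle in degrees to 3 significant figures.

From the circular-orbit relation v² = μ/r at r = 8.17×10^7 km: μ = v²r = (40.3)² × 8.17×10^7 = 1.32688×10^11 km³/s².
In km: r₁ = 0.546 × 1.496×10^8 = 8.16816×10^7 km; r₂ = 2.54 × 1.496×10^8 = 3.79984×10^8 km.
Transfer-ellipse semi-major axis a_t = (r₁ + r₂)/2 = (8.16816×10^7 + 3.79984×10^8)/2 = 2.308328×10^8 km.
The half-period of the transfer ellipse is t = π√(a_t³/μ) = 3.0247×10^7 s.
The target's mean motion on its circular orbit is ω₂ = √(μ/r₂³) = 4.9178×10^-8 rad/s.
Angle swept by the target during transfer: ω₂·t = 1.4875 rad = 85.23°.
The sample-return craft traverses 180° on the transfer ellipse, so the target must lead by 180° − 85.23° = 94.8°.

φ = 94.8°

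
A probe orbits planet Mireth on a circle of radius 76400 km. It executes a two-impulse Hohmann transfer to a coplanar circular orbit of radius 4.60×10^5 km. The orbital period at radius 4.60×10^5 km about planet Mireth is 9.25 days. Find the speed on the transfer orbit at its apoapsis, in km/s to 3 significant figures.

From Kepler's third law T² = 4π²r³/μ at r = 4.60×10^5 km, T = 9.25 days = 9.25 × 86400 s = 7.992×10^5 s: μ = 4π²r³/T² = 6.01620×10^6 km³/s².
Semi-major axis of the transfer orbit: a_t = (76400 + 4.600×10^5)/2 = 2.682×10^5 km.
At apoapsis, r = 4.600×10^5 km.
Vis-viva: v = √[μ(2/r − 1/a_t)] = √[6.01620×10^6 × (2/4.600×10^5 − 1/2.682×10^5)] = 1.930 km/s.

v = 1.93 km/s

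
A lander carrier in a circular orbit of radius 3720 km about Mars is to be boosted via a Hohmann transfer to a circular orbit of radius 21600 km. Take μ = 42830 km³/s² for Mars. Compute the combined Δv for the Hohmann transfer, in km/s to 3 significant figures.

Δv = 1.68 km/s

Transfer-ellipse semi-major axis a_t = (r₁ + r₂)/2 = (3720 + 21600)/2 = 12660 km.
At r₁ the circular-orbit speed is v₁ = √(μ/r₁) = 3.393 km/s.
Transfer-orbit speed at r₁ (vis-viva equation): v_p = √[μ(2/r₁ − 1/a_t)] = 4.432 km/s.
First burn Δv₁ = |v_p − v₁| = 1.039 km/s.
At r₂, v₂ = √(μ/r₂) = 1.4081 km/s.
Transfer-orbit speed at r₂: v_a = √[μ(2/r₂ − 1/a_t)] = 0.76331 km/s.
Second burn Δv₂ = |v₂ − v_a| = 0.6448 km/s.
Δv = Δv₁ + Δv₂ = 1.039 + 0.6448 = 1.684 km/s.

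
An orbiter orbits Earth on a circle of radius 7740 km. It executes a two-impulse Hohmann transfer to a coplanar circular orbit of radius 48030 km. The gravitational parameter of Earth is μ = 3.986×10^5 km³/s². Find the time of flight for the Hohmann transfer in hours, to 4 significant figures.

Semi-major axis of the transfer orbit: a_t = (7740 + 48030)/2 = 27885 km.
By Kepler's third law the transfer-orbit period is T = 2π√(a_t³/μ), so t = T/2 = 23170 s.
Converting: 23170 s ÷ 3600 s/hour = 6.436 hours.

t = 6.436 hours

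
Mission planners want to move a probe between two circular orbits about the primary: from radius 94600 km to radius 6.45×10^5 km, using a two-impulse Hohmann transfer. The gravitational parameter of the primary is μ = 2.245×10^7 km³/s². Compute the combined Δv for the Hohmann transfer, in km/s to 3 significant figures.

Δv = 7.86 km/s

Transfer-ellipse semi-major axis a_t = (r₁ + r₂)/2 = (94600 + 6.450×10^5)/2 = 3.698×10^5 km.
At r₁ the circular-orbit speed is v₁ = √(μ/r₁) = 15.41 km/s.
On the transfer ellipse at r₁, vis-viva gives v_p = √[μ(2/r₁ − 1/a_t)] = 20.35 km/s.
First burn Δv₁ = |v_p − v₁| = 4.940 km/s.
At r₂, v₂ = √(μ/r₂) = 5.900 km/s.
Transfer-orbit speed at r₂: v_a = √[μ(2/r₂ − 1/a_t)] = 2.984 km/s.
Second burn Δv₂ = |v₂ − v_a| = 2.916 km/s.
Δv = Δv₁ + Δv₂ = 4.940 + 2.916 = 7.856 km/s.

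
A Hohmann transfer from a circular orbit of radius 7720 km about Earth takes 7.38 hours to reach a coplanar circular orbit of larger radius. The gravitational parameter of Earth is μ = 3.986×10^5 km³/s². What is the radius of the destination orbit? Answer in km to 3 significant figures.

r₂ = 53400 km

Transfer time t = 7.38 hours = 26568 s, and t = π√(a_t³/μ).
So a_t = (μ t²/π²)^(1/3) = (3.986×10^5 × (26568)² / π²)^(1/3) = 30548 km.
Since a_t = (r₁ + r₂)/2, r₂ = 2a_t − r₁ = 2×30548 − 7720 = 53376 km.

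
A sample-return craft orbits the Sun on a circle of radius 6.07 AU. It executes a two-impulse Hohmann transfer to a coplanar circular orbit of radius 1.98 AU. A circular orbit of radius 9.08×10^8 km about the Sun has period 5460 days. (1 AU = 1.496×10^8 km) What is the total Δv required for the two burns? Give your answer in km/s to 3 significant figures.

Δv = 8.44 km/s

From Kepler's third law T² = 4π²r³/μ at r = 9.08×10^8 km, T = 5460 days = 5460 × 86400 s = 4.71744×10^8 s: μ = 4π²r³/T² = 1.32802×10^11 km³/s².
In km: r₁ = 6.07 × 1.496×10^8 = 9.08072×10^8 km; r₂ = 1.98 × 1.496×10^8 = 2.96208×10^8 km.
The Hohmann ellipse has a_t = (r₁ + r₂)/2 = 6.0214×10^8 km.
At r₁ the circular-orbit speed is v₁ = √(μ/r₁) = 12.093224 km/s.
Transfer-orbit speed at r₁ (vis-viva equation): v_a = √[μ(2/r₁ − 1/a_t)] = 8.4818730 km/s.
First burn Δv₁ = |v_a − v₁| = 3.6114 km/s.
At r₂, v₂ = √(μ/r₂) = 21.1740 km/s.
Transfer-orbit speed at r₂: v_p = √[μ(2/r₂ − 1/a_t)] = 26.0025 km/s.
Second burn Δv₂ = |v₂ − v_p| = 4.8285 km/s.
Total Δv = Δv₁ + Δv₂ = 8.440 km/s.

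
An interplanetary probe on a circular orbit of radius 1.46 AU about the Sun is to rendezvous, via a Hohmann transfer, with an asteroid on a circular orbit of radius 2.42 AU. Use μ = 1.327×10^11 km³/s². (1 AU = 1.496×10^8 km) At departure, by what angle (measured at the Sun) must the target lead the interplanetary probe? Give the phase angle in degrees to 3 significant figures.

In km: r₁ = 1.46 × 1.496×10^8 = 2.18416×10^8 km; r₂ = 2.42 × 1.496×10^8 = 3.62032×10^8 km.
Transfer-ellipse semi-major axis a_t = (r₁ + r₂)/2 = (2.18416×10^8 + 3.62032×10^8)/2 = 2.90224×10^8 km.
Transfer time t = π√(a_t³/μ) = 4.264×10^7 s.
The target's mean motion on its circular orbit is ω₂ = √(μ/r₂³) = 5.288×10^-8 rad/s.
Angle swept by the target during transfer: ω₂·t = 2.255 rad = 129.2°.
Arrival is 180° from departure on the ellipse, so φ = 180° − 129.2° = 50.8°.

φ = 50.8°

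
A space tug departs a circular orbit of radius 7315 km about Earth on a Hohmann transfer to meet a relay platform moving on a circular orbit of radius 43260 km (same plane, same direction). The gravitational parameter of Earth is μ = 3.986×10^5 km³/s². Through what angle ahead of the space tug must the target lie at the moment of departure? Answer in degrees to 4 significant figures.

Transfer-ellipse semi-major axis a_t = (r₁ + r₂)/2 = (7315 + 43260)/2 = 25287.5 km.
The half-period of the transfer ellipse is t = π√(a_t³/μ) = 20009.7 s.
The target's mean motion on its circular orbit is ω₂ = √(μ/r₂³) = 7.01680×10^-5 rad/s.
Angle swept by the target during transfer: ω₂·t = 1.40404 rad = 80.45°.
The space tug traverses 180° on the transfer ellipse, so the target must lead by 180° − 80.45° = 99.55°.

φ = 99.55°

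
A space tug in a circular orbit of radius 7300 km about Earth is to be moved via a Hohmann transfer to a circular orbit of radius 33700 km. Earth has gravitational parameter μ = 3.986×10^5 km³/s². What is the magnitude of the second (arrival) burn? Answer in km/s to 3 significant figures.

Δv₂ = 1.39 km/s

Transfer-ellipse semi-major axis a_t = (r₁ + r₂)/2 = (7300 + 33700)/2 = 20500 km.
On the circular orbit at r = 33700 km, v_c = √(μ/r) = 3.439 km/s.
Vis-viva on the transfer ellipse at r = 33700 km gives v_t = √[μ(2/r − 1/a_t)] = 2.052 km/s.
Δv₂ = |v_t − v_c| = |2.052 − 3.439| = 1.387 km/s.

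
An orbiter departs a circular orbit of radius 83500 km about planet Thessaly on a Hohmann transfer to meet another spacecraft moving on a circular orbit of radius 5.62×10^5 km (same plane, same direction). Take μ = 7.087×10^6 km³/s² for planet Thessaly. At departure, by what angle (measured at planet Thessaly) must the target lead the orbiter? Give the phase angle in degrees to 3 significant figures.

φ = 102°

Transfer-ellipse semi-major axis a_t = (r₁ + r₂)/2 = (83500 + 5.620×10^5)/2 = 3.2275×10^5 km.
The half-period of the transfer ellipse is t = π√(a_t³/μ) = 2.1638×10^5 s.
Target angular speed ω₂ = √(μ/r₂³) = 6.3187×10^-6 rad/s.
Angle swept by the target during transfer: ω₂·t = 1.36724 rad = 78.34°.
Arrival is 180° from departure on the ellipse, so φ = 180° − 78.34° = 102°.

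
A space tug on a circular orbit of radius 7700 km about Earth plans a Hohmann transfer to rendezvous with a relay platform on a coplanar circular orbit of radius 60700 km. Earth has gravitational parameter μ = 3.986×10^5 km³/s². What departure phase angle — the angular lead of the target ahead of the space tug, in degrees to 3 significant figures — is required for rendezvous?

φ = 104°

Transfer-ellipse semi-major axis a_t = (r₁ + r₂)/2 = (7700 + 60700)/2 = 34200 km.
Transfer time t = π√(a_t³/μ) = 31471.71 s.
The target's mean motion on its circular orbit is ω₂ = √(μ/r₂³) = 4.221683×10^-5 rad/s.
Angle swept by the target during transfer: ω₂·t = 1.32864 rad = 76.13°.
The space tug traverses 180° on the transfer ellipse, so the target must lead by 180° − 76.13° = 104°.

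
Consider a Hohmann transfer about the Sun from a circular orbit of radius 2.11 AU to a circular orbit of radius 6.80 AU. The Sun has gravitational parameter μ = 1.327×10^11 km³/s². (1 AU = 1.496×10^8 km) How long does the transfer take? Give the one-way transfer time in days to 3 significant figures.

In km: r₁ = 2.11 × 1.496×10^8 = 3.15656×10^8 km; r₂ = 6.80 × 1.496×10^8 = 1.01728×10^9 km.
Semi-major axis of the transfer orbit: a_t = (3.15656×10^8 + 1.01728×10^9)/2 = 6.66468×10^8 km.
By Kepler's third law the transfer-orbit period is T = 2π√(a_t³/μ), so t = T/2 = 1.484×10^8 s.
Converting: 1.484×10^8 s ÷ 86400 s/day = 1720 days.

t = 1720 days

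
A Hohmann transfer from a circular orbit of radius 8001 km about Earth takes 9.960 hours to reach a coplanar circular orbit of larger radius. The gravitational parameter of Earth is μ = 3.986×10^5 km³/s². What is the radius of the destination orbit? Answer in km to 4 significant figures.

r₂ = 66610 km

Transfer time t = 9.960 hours = 35856 s, and t = π√(a_t³/μ).
So a_t = (μ t²/π²)^(1/3) = (3.986×10^5 × (35856)² / π²)^(1/3) = 37307 km.
Since a_t = (r₁ + r₂)/2, r₂ = 2a_t − r₁ = 2×37307 − 8001 = 66613 km.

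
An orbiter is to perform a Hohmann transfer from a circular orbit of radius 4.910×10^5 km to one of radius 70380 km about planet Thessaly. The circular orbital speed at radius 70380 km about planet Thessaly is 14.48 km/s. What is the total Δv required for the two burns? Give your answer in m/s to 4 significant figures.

From the circular-orbit relation v² = μ/r at r = 70380 km: μ = v²r = (14.48)² × 70380 = 1.47566×10^7 km³/s².
The Hohmann ellipse has a_t = (r₁ + r₂)/2 = 2.8069×10^5 km.
Circular speed at r₁: v₁ = √(μ/r₁) = √(1.47566×10^7/4.910×10^5) = 5.482 km/s.
On the transfer ellipse at r₁, vis-viva equation gives v_a = √[μ(2/r₁ − 1/a_t)] = 2.745 km/s.
First burn Δv₁ = |v_a − v₁| = 2.737 km/s.
Circular speed at r₂: v₂ = √(μ/r₂) = 14.480 km/s.
Transfer-orbit speed at r₂: v_p = √[μ(2/r₂ − 1/a_t)] = 19.151 km/s.
Second burn Δv₂ = |v₂ − v_p| = 4.671 km/s.
Total Δv = Δv₁ + Δv₂ = 7.408 km/s.

Δv = 7408 m/s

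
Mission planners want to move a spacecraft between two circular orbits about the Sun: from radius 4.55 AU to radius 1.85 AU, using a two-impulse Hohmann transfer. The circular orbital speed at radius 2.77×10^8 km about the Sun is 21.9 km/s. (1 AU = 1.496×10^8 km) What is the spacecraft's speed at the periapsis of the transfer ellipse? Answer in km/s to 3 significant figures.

From the circular-orbit relation v² = μ/r at r = 2.77×10^8 km: μ = v²r = (21.9)² × 2.77×10^8 = 1.32852×10^11 km³/s².
In km: r₁ = 4.55 × 1.496×10^8 = 6.8068×10^8 km; r₂ = 1.85 × 1.496×10^8 = 2.7676×10^8 km.
Transfer-ellipse semi-major axis a_t = (r₁ + r₂)/2 = (6.8068×10^8 + 2.7676×10^8)/2 = 4.7872×10^8 km.
At periapsis, r = 2.7676×10^8 km.
From the vis-viva equation, v = √[μ(2/r − 1/a_t)] = 26.13 km/s.

v = 26.1 km/s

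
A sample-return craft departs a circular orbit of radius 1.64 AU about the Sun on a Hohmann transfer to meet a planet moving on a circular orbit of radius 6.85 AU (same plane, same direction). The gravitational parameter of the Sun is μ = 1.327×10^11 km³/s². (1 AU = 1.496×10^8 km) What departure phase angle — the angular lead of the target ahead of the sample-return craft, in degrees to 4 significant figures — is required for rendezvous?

φ = 92.19°

In km: r₁ = 1.64 × 1.496×10^8 = 2.45344×10^8 km; r₂ = 6.85 × 1.496×10^8 = 1.02476×10^9 km.
Semi-major axis of the transfer orbit: a_t = (2.45344×10^8 + 1.02476×10^9)/2 = 6.35052×10^8 km.
Transfer time t = π√(a_t³/μ) = 1.38016×10^8 s.
Target angular speed ω₂ = √(μ/r₂³) = 1.11046×10^-8 rad/s.
Angle swept by the target during transfer: ω₂·t = 1.5326 rad = 87.81°.
The sample-return craft traverses 180° on the transfer ellipse, so the target must lead by 180° − 87.81° = 92.19°.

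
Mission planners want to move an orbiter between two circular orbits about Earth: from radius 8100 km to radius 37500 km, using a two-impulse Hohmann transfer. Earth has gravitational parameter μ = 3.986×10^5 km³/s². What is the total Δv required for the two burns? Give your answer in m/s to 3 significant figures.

Transfer-ellipse semi-major axis a_t = (r₁ + r₂)/2 = (8100 + 37500)/2 = 22800 km.
Circular speed at r₁: v₁ = √(μ/r₁) = √(3.986×10^5/8100) = 7.015 km/s.
On the transfer ellipse at r₁, vis-viva equation gives v_p = √[μ(2/r₁ − 1/a_t)] = 8.997 km/s.
First burn Δv₁ = |v_p − v₁| = 1.982 km/s.
Circular speed at r₂: v₂ = √(μ/r₂) = 3.260 km/s.
Transfer-orbit speed at r₂: v_a = √[μ(2/r₂ − 1/a_t)] = 1.943 km/s.
Second burn Δv₂ = |v₂ − v_a| = 1.317 km/s.
Total Δv = Δv₁ + Δv₂ = 3.299 km/s.

Δv = 3300 m/s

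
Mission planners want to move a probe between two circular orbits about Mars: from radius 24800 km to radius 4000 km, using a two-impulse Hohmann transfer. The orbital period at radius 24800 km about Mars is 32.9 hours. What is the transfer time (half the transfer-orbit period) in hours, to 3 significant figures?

t = 7.28 hours

From Kepler's third law T² = 4π²r³/μ at r = 24800 km, T = 32.9 hours = 32.9 × 3600 s = 1.1844×10^5 s: μ = 4π²r³/T² = 42925.8 km³/s².
Transfer-ellipse semi-major axis a_t = (r₁ + r₂)/2 = (24800 + 4000)/2 = 14400 km.
Transfer time t = π√(a_t³/μ) = π√((14400)³ / 42925.8) = 26200 s.
Converting: 26200 s ÷ 3600 s/hour = 7.28 hours.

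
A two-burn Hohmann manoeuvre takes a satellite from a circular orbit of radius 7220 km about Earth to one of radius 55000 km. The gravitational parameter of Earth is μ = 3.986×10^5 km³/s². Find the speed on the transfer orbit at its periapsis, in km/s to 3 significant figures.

v = 9.88 km/s

Semi-major axis of the transfer orbit: a_t = (7220 + 55000)/2 = 31110 km.
At periapsis, r = 7220 km.
From the vis-viva equation, v = √[μ(2/r − 1/a_t)] = 9.879 km/s.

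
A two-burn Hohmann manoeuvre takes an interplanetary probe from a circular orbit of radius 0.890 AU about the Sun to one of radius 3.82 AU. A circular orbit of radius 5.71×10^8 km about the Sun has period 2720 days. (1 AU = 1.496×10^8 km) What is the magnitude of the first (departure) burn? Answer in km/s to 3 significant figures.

Δv₁ = 8.65 km/s

From Kepler's third law T² = 4π²r³/μ at r = 5.71×10^8 km, T = 2720 days = 2720 × 86400 s = 2.35008×10^8 s: μ = 4π²r³/T² = 1.33077×10^11 km³/s².
In km: r₁ = 0.890 × 1.496×10^8 = 1.33144×10^8 km; r₂ = 3.82 × 1.496×10^8 = 5.71472×10^8 km.
Transfer-ellipse semi-major axis a_t = (r₁ + r₂)/2 = (1.33144×10^8 + 5.71472×10^8)/2 = 3.52308×10^8 km.
On the circular orbit at r = 1.33144×10^8 km, v_c = √(μ/r) = 31.61 km/s.
Transfer-orbit speed at the same r (vis-viva, a = a_t): v_t = √[μ(2/r − 1/a_t)] = 40.26 km/s.
Δv₁ = |v_t − v_c| = |40.26 − 31.61| = 8.650 km/s.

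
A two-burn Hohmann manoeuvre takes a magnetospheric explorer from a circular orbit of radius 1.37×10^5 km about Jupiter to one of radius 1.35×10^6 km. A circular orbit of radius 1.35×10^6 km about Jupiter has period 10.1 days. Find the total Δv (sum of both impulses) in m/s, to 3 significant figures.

From Kepler's third law T² = 4π²r³/μ at r = 1.35×10^6 km, T = 10.1 days = 10.1 × 86400 s = 8.7264×10^5 s: μ = 4π²r³/T² = 1.27553×10^8 km³/s².
Semi-major axis of the transfer orbit: a_t = (1.370×10^5 + 1.350×10^6)/2 = 7.435×10^5 km.
Circular speed at r₁: v₁ = √(μ/r₁) = √(1.27553×10^8/1.370×10^5) = 30.513 km/s.
Transfer-orbit speed at r₁ (vis-viva): v_p = √[μ(2/r₁ − 1/a_t)] = 41.116 km/s.
First burn Δv₁ = |v_p − v₁| = 10.60 km/s.
At r₂, v₂ = √(μ/r₂) = 9.7203 km/s.
Transfer-orbit speed at r₂: v_a = √[μ(2/r₂ − 1/a_t)] = 4.1725 km/s.
Second burn Δv₂ = |v₂ − v_a| = 5.548 km/s.
Total Δv = Δv₁ + Δv₂ = 16.15 km/s.

Δv = 16200 m/s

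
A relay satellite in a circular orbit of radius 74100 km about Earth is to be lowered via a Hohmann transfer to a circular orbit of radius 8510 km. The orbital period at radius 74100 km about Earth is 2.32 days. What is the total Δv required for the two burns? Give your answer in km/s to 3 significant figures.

Δv = 3.59 km/s

From Kepler's third law T² = 4π²r³/μ at r = 74100 km, T = 2.32 days = 2.32 × 86400 s = 2.00448×10^5 s: μ = 4π²r³/T² = 3.99771×10^5 km³/s².
Semi-major axis of the transfer orbit: a_t = (74100 + 8510)/2 = 41305 km.
Circular speed at r₁: v₁ = √(μ/r₁) = √(3.99771×10^5/74100) = 2.3227 km/s.
Transfer-orbit speed at r₁ (v² = μ(2/r − 1/a)): v_a = √[μ(2/r₁ − 1/a_t)] = 1.0543 km/s.
First burn Δv₁ = |v_a − v₁| = 1.2684 km/s.
At r₂, v₂ = √(μ/r₂) = 6.8539 km/s.
Transfer-orbit speed at r₂: v_p = √[μ(2/r₂ − 1/a_t)] = 9.1801 km/s.
Second burn Δv₂ = |v₂ − v_p| = 2.3262 km/s.
Total Δv = Δv₁ + Δv₂ = 3.595 km/s.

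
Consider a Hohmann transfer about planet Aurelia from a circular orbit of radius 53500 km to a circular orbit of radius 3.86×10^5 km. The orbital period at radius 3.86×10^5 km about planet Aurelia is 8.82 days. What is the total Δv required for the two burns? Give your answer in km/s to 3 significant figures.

Δv = 4.39 km/s

From Kepler's third law T² = 4π²r³/μ at r = 3.86×10^5 km, T = 8.82 days = 8.82 × 86400 s = 7.62048×10^5 s: μ = 4π²r³/T² = 3.90982×10^6 km³/s².
Transfer-ellipse semi-major axis a_t = (r₁ + r₂)/2 = (53500 + 3.860×10^5)/2 = 2.1975×10^5 km.
Circular speed at r₁: v₁ = √(μ/r₁) = √(3.90982×10^6/53500) = 8.5487 km/s.
Transfer-orbit speed at r₁ (vis-viva): v_p = √[μ(2/r₁ − 1/a_t)] = 11.330 km/s.
First burn Δv₁ = |v_p − v₁| = 2.7813 km/s.
At r₂, v₂ = √(μ/r₂) = 3.18262 km/s.
Transfer-orbit speed at r₂: v_a = √[μ(2/r₂ − 1/a_t)] = 1.57035 km/s.
Second burn Δv₂ = |v₂ − v_a| = 1.6123 km/s.
Total Δv = Δv₁ + Δv₂ = 4.394 km/s.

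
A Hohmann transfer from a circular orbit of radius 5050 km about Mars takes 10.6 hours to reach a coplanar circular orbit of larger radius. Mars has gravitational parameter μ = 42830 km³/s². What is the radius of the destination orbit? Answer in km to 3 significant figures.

Transfer time t = 10.6 hours = 38160 s, and t = π√(a_t³/μ).
So a_t = (μ t²/π²)^(1/3) = (42830 × (38160)² / π²)^(1/3) = 18488 km.
Since a_t = (r₁ + r₂)/2, r₂ = 2a_t − r₁ = 2×18488 − 5050 = 31926 km.

r₂ = 31900 km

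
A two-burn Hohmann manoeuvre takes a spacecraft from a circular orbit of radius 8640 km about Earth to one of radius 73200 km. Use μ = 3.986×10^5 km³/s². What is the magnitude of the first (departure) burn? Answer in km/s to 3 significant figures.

Δv₁ = 2.29 km/s

The Hohmann ellipse has a_t = (r₁ + r₂)/2 = 40920 km.
Circular speed at r = 8640 km: v_c = √(μ/r) = 6.792 km/s.
Transfer-orbit speed at the same r (vis-viva, a = a_t): v_t = √[μ(2/r − 1/a_t)] = 9.084 km/s.
Δv₁ = |v_t − v_c| = |9.084 − 6.792| = 2.292 km/s.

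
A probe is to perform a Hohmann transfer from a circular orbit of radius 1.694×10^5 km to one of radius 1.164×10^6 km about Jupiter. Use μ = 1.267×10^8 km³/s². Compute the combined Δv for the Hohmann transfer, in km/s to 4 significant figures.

Δv = 13.96 km/s

Transfer-ellipse semi-major axis a_t = (r₁ + r₂)/2 = (1.694×10^5 + 1.164×10^6)/2 = 6.667×10^5 km.
At r₁ the circular-orbit speed is v₁ = √(μ/r₁) = 27.348 km/s.
Transfer-orbit speed at r₁ (vis-viva): v_p = √[μ(2/r₁ − 1/a_t)] = 36.136 km/s.
First burn Δv₁ = |v_p − v₁| = 8.788 km/s.
Circular speed at r₂: v₂ = √(μ/r₂) = 10.433 km/s.
Transfer-orbit speed at r₂: v_a = √[μ(2/r₂ − 1/a_t)] = 5.2590 km/s.
Second burn Δv₂ = |v₂ − v_a| = 5.174 km/s.
Total Δv = Δv₁ + Δv₂ = 13.96 km/s.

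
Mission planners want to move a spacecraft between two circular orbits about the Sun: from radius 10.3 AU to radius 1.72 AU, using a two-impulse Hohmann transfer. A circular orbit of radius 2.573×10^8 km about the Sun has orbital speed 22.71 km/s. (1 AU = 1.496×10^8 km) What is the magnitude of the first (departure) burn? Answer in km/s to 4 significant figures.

From the circular-orbit relation v² = μ/r at r = 2.573×10^8 km: μ = v²r = (22.71)² × 2.573×10^8 = 1.32701×10^11 km³/s².
In km: r₁ = 10.3 × 1.496×10^8 = 1.54088×10^9 km; r₂ = 1.72 × 1.496×10^8 = 2.57312×10^8 km.
The Hohmann ellipse has a_t = (r₁ + r₂)/2 = 8.99096×10^8 km.
Circular speed at r = 1.54088×10^9 km: v_c = √(μ/r) = 9.2801 km/s.
Vis-viva on the transfer ellipse at r = 1.54088×10^9 km gives v_t = √[μ(2/r − 1/a_t)] = 4.9645 km/s.
Δv₁ = |v_t − v_c| = |4.9645 − 9.2801| = 4.316 km/s.

Δv₁ = 4.316 km/s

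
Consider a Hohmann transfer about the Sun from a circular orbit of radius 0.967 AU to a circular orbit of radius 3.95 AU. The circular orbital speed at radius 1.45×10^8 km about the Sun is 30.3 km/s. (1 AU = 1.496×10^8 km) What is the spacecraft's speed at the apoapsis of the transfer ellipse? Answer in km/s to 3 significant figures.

From the circular-orbit relation v² = μ/r at r = 1.45×10^8 km: μ = v²r = (30.3)² × 1.45×10^8 = 1.33123×10^11 km³/s².
In km: r₁ = 0.967 × 1.496×10^8 = 1.446632×10^8 km; r₂ = 3.95 × 1.496×10^8 = 5.9092×10^8 km.
Transfer-ellipse semi-major axis a_t = (r₁ + r₂)/2 = (1.446632×10^8 + 5.9092×10^8)/2 = 3.677916×10^8 km.
The apoapsis of the transfer ellipse is at r = 5.9092×10^8 km.
From the vis-viva equation, v = √[μ(2/r − 1/a_t)] = 9.413 km/s.

v = 9.41 km/s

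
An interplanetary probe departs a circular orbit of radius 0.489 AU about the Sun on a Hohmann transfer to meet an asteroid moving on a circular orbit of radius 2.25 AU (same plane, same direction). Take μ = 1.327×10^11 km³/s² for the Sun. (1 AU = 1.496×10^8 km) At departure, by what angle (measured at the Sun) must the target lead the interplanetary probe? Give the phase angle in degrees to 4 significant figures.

In km: r₁ = 0.489 × 1.496×10^8 = 7.31544×10^7 km; r₂ = 2.25 × 1.496×10^8 = 3.366×10^8 km.
Transfer-ellipse semi-major axis a_t = (r₁ + r₂)/2 = (7.31544×10^7 + 3.366×10^8)/2 = 2.048772×10^8 km.
The half-period of the transfer ellipse is t = π√(a_t³/μ) = 2.52904×10^7 s.
Target angular speed ω₂ = √(μ/r₂³) = 5.89881×10^-8 rad/s.
Angle swept by the target during transfer: ω₂·t = 1.49183 rad = 85.48°.
The interplanetary probe traverses 180° on the transfer ellipse, so the target must lead by 180° − 85.48° = 94.52°.

φ = 94.52°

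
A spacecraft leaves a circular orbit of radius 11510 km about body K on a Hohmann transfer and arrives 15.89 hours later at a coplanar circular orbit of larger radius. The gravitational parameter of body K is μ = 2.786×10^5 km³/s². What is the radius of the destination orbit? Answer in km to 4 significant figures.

Transfer time t = 15.89 hours = 57204 s, and t = π√(a_t³/μ).
So a_t = (μ t²/π²)^(1/3) = (2.786×10^5 × (57204)² / π²)^(1/3) = 45204 km.
Since a_t = (r₁ + r₂)/2, r₂ = 2a_t − r₁ = 2×45204 − 11510 = 78898 km.

r₂ = 78900 km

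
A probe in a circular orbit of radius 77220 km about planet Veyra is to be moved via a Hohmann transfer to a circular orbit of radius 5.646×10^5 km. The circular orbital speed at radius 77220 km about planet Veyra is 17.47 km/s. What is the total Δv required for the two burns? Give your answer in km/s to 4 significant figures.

Δv = 8.994 km/s

From the circular-orbit relation v² = μ/r at r = 77220 km: μ = v²r = (17.47)² × 77220 = 2.35676×10^7 km³/s².
The Hohmann ellipse has a_t = (r₁ + r₂)/2 = 3.2091×10^5 km.
At r₁ the circular-orbit speed is v₁ = √(μ/r₁) = 17.470 km/s.
Transfer-orbit speed at r₁ (vis-viva): v_p = √[μ(2/r₁ − 1/a_t)] = 23.172 km/s.
First burn Δv₁ = |v_p − v₁| = 5.702 km/s.
Circular speed at r₂: v₂ = √(μ/r₂) = 6.461 km/s.
Transfer-orbit speed at r₂: v_a = √[μ(2/r₂ − 1/a_t)] = 3.169 km/s.
Second burn Δv₂ = |v₂ − v_a| = 3.292 km/s.
Δv = Δv₁ + Δv₂ = 5.702 + 3.292 = 8.994 km/s.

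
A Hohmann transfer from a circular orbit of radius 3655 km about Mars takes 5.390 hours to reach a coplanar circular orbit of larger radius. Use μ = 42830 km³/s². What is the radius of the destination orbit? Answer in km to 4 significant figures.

r₂ = 19900 km

Transfer time t = 5.390 hours = 19404 s, and t = π√(a_t³/μ).
So a_t = (μ t²/π²)^(1/3) = (42830 × (19404)² / π²)^(1/3) = 11778 km.
Since a_t = (r₁ + r₂)/2, r₂ = 2a_t − r₁ = 2×11778 − 3655 = 19901 km.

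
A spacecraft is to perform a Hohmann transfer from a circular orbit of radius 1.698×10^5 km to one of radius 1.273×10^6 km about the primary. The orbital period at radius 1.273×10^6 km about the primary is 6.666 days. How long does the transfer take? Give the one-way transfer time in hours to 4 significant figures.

From Kepler's third law T² = 4π²r³/μ at r = 1.273×10^6 km, T = 6.666 days = 6.666 × 86400 s = 5.759424×10^5 s: μ = 4π²r³/T² = 2.45520×10^8 km³/s².
Semi-major axis of the transfer orbit: a_t = (1.698×10^5 + 1.273×10^6)/2 = 7.214×10^5 km.
Transfer time t = π√(a_t³/μ) = π√((7.214×10^5)³ / 2.45520×10^8) = 1.22849×10^5 s.
Converting: 1.22849×10^5 s ÷ 3600 s/hour = 34.12 hours.

t = 34.12 hours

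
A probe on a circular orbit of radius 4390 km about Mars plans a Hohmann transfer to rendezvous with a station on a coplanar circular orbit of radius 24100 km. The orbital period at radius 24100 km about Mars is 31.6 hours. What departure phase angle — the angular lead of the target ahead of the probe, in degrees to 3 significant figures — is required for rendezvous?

φ = 98.2°

From Kepler's third law T² = 4π²r³/μ at r = 24100 km, T = 31.6 hours = 31.6 × 3600 s = 1.1376×10^5 s: μ = 4π²r³/T² = 42700.4 km³/s².
The Hohmann ellipse has a_t = (r₁ + r₂)/2 = 14245 km.
Transfer time t = π√(a_t³/μ) = 25848 s.
Target angular speed ω₂ = √(μ/r₂³) = 5.5232×10^-5 rad/s.
Angle swept by the target during transfer: ω₂·t = 1.4276 rad = 81.80°.
Arrival is 180° from departure on the ellipse, so φ = 180° − 81.80° = 98.2°.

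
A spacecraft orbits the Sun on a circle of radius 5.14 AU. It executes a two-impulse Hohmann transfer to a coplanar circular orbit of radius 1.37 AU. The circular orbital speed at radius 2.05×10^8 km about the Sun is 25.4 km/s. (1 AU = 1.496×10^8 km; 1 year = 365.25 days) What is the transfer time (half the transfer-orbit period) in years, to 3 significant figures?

t = 2.94 years

From the circular-orbit relation v² = μ/r at r = 2.05×10^8 km: μ = v²r = (25.4)² × 2.05×10^8 = 1.32258×10^11 km³/s².
In km: r₁ = 5.14 × 1.496×10^8 = 7.68944×10^8 km; r₂ = 1.37 × 1.496×10^8 = 2.04952×10^8 km.
Semi-major axis of the transfer orbit: a_t = (7.68944×10^8 + 2.04952×10^8)/2 = 4.86948×10^8 km.
By Kepler's third law the transfer-orbit period is T = 2π√(a_t³/μ), so t = T/2 = 9.282×10^7 s.
Converting: 9.282×10^7 s ÷ 3.15576×10^7 s/year (365.25 × 86400) = 2.94 years.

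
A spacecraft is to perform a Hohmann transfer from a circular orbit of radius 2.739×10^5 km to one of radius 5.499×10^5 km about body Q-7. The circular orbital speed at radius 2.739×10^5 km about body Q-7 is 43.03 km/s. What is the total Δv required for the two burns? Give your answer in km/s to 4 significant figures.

From the circular-orbit relation v² = μ/r at r = 2.739×10^5 km: μ = v²r = (43.03)² × 2.739×10^5 = 5.07148×10^8 km³/s².
The Hohmann ellipse has a_t = (r₁ + r₂)/2 = 4.119×10^5 km.
Circular speed at r₁: v₁ = √(μ/r₁) = √(5.07148×10^8/2.739×10^5) = 43.030 km/s.
On the transfer ellipse at r₁, vis-viva gives v_p = √[μ(2/r₁ − 1/a_t)] = 49.718 km/s.
First burn Δv₁ = |v_p − v₁| = 6.688 km/s.
At r₂, v₂ = √(μ/r₂) = 30.3687 km/s.
Transfer-orbit speed at r₂: v_a = √[μ(2/r₂ − 1/a_t)] = 24.7643 km/s.
Second burn Δv₂ = |v₂ − v_a| = 5.604 km/s.
Δv = Δv₁ + Δv₂ = 6.688 + 5.604 = 12.29 km/s.

Δv = 12.29 km/s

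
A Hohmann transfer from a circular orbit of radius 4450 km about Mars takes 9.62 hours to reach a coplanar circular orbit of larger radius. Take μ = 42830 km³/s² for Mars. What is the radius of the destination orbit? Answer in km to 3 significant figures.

r₂ = 30200 km

Transfer time t = 9.62 hours = 34632 s, and t = π√(a_t³/μ).
So a_t = (μ t²/π²)^(1/3) = (42830 × (34632)² / π²)^(1/3) = 17330 km.
Since a_t = (r₁ + r₂)/2, r₂ = 2a_t − r₁ = 2×17330 − 4450 = 30210 km.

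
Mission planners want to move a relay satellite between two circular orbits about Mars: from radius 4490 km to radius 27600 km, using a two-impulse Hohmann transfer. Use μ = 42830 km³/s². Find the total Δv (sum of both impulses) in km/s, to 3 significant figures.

The Hohmann ellipse has a_t = (r₁ + r₂)/2 = 16045 km.
Circular speed at r₁: v₁ = √(μ/r₁) = √(42830/4490) = 3.08852 km/s.
Transfer-orbit speed at r₁ (v² = μ(2/r − 1/a)): v_p = √[μ(2/r₁ − 1/a_t)] = 4.05075 km/s.
First burn Δv₁ = |v_p − v₁| = 0.9622 km/s.
At r₂, v₂ = √(μ/r₂) = 1.2457 km/s.
Transfer-orbit speed at r₂: v_a = √[μ(2/r₂ − 1/a_t)] = 0.65898 km/s.
Second burn Δv₂ = |v₂ − v_a| = 0.5867 km/s.
Δv = Δv₁ + Δv₂ = 0.9622 + 0.5867 = 1.549 km/s.

Δv = 1.55 km/s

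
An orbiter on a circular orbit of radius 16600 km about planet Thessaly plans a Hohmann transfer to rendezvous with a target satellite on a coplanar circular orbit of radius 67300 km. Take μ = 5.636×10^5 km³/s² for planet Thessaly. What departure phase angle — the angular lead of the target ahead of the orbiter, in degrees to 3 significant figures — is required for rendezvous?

φ = 91.4°

The Hohmann ellipse has a_t = (r₁ + r₂)/2 = 41950 km.
The half-period of the transfer ellipse is t = π√(a_t³/μ) = 35960 s.
Target angular speed ω₂ = √(μ/r₂³) = 4.300×10^-5 rad/s.
Angle swept by the target during transfer: ω₂·t = 1.546 rad = 88.58°.
The orbiter traverses 180° on the transfer ellipse, so the target must lead by 180° − 88.58° = 91.4°.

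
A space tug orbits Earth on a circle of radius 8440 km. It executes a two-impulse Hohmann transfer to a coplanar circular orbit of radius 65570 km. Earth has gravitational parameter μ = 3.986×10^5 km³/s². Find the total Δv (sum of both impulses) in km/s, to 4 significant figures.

Δv = 3.564 km/s

Transfer-ellipse semi-major axis a_t = (r₁ + r₂)/2 = (8440 + 65570)/2 = 37005 km.
At r₁ the circular-orbit speed is v₁ = √(μ/r₁) = 6.872 km/s.
Transfer-orbit speed at r₁ (vis-viva equation): v_p = √[μ(2/r₁ − 1/a_t)] = 9.148 km/s.
First burn Δv₁ = |v_p − v₁| = 2.276 km/s.
Circular speed at r₂: v₂ = √(μ/r₂) = 2.4656 km/s.
Transfer-orbit speed at r₂: v_a = √[μ(2/r₂ − 1/a_t)] = 1.1775 km/s.
Second burn Δv₂ = |v₂ − v_a| = 1.288 km/s.
Δv = Δv₁ + Δv₂ = 2.276 + 1.288 = 3.564 km/s.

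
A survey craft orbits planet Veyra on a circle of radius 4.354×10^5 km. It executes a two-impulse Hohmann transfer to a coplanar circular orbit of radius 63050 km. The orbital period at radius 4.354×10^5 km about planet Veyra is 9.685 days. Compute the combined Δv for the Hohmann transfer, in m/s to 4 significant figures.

Δv = 4389 m/s

From Kepler's third law T² = 4π²r³/μ at r = 4.354×10^5 km, T = 9.685 days = 9.685 × 86400 s = 8.36784×10^5 s: μ = 4π²r³/T² = 4.65370×10^6 km³/s².
Transfer-ellipse semi-major axis a_t = (r₁ + r₂)/2 = (4.354×10^5 + 63050)/2 = 2.49225×10^5 km.
At r₁ the circular-orbit speed is v₁ = √(μ/r₁) = 3.269 km/s.
On the transfer ellipse at r₁, vis-viva equation gives v_a = √[μ(2/r₁ − 1/a_t)] = 1.644 km/s.
First burn Δv₁ = |v_a − v₁| = 1.625 km/s.
At r₂, v₂ = √(μ/r₂) = 8.5913 km/s.
Transfer-orbit speed at r₂: v_p = √[μ(2/r₂ − 1/a_t)] = 11.355 km/s.
Second burn Δv₂ = |v₂ − v_p| = 2.764 km/s.
Total Δv = Δv₁ + Δv₂ = 4.389 km/s.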